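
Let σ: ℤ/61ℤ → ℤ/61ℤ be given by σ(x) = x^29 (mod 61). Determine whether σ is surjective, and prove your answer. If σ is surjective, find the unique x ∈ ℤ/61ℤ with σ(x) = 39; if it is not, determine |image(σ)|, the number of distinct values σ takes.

Since 61 is prime, the nonzero elements of ℤ/61ℤ form a cyclic group of order 60.
As gcd(29, 60) = 1, raising to the 29th power is a bijection on this group: if u^29 ≡ v^29 then (uv^{−1})^29 = 1, and the only element of order dividing gcd(29, 60) = 1 is 1, so u = v.
With σ(0) = 0 this makes σ injective on all of ℤ/61ℤ, hence bijective (finite equal-size domain and codomain). In particular σ is surjective.
Since σ is surjective, we find the preimage of 39. The inverse of x ↦ x^29 on (ℤ/61ℤ)^× is x ↦ x^29, because 29·29 = 841 = 14·60 + 1 ≡ 1 (mod 60) and x^{60} = 1 for x ≠ 0 (Fermat). So σ⁻¹(39) = 39^29 mod 61.
Repeated squaring mod 61: 39^1 ≡ 39, 39^2 ≡ 39² = 1521 ≡ 57, 39^4 ≡ 57² = 3249 ≡ 16, 39^8 ≡ 16² = 256 ≡ 12, 39^16 ≡ 12² = 144 ≡ 22. Since 29 = 16 + 8 + 4 + 1, 39^29 ≡ 22·12·16·39: 22·12 = 264 ≡ 20, then 20·16 = 320 ≡ 15, then 15·39 = 585 ≡ 36. So 39^29 ≡ 36 (mod 61).
Hence σ⁻¹(39) = 36.

36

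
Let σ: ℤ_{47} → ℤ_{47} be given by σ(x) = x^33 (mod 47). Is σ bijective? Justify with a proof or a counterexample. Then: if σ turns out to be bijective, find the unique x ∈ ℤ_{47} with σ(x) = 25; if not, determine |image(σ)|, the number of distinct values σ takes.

Since 47 is prime, the nonzero elements of ℤ_{47} form a cyclic group of order 46.
As gcd(33, 46) = 1, raising to the 33rd power is a bijection on this group: if s^33 ≡ t^33 then (st^{−1})^33 = 1, and the only element of order dividing gcd(33, 46) = 1 is 1, so s = t.
With σ(0) = 0 this makes σ injective on all of ℤ_{47}, hence bijective (finite equal-size domain and codomain). In particular σ is bijective.
Since σ is bijective, we find the preimage of 25. The inverse of x ↦ x^33 on (ℤ_{47})^× is x ↦ x^7, because 33·7 = 231 = 5·46 + 1 ≡ 1 (mod 46) and x^{46} = 1 for x ≠ 0 (Fermat). So σ⁻¹(25) = 25^7 mod 47.
Repeated squaring mod 47: 25^1 ≡ 25, 25^2 ≡ 25² = 625 ≡ 14, 25^4 ≡ 14² = 196 ≡ 8. Since 7 = 4 + 2 + 1, 25^7 ≡ 8·14·25: 8·14 = 112 ≡ 18, then 18·25 = 450 ≡ 27. So 25^7 ≡ 27 (mod 47).
Hence σ⁻¹(25) = 27.

27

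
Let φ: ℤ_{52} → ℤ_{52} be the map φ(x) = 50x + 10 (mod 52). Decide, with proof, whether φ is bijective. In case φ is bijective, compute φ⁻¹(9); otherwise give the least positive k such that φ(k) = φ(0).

We have gcd(50, 52) = 2 > 1. Taking u = 0 and v = 26: φ(0) = 10 and φ(26) = 50·26 + 10 = 1310 ≡ 10 (mod 52).
So φ(0) = φ(26) while 0 ≠ 26, so φ is not injective, hence not bijective.
Since φ is not bijective, we find the least positive k with φ(k) = φ(0): this means 50k ≡ 0 (mod 52), i.e. 52 ∣ 50k. Since gcd(50, 52) = 2, dividing through by 2 this holds exactly when 26 ∣ 25k, and as gcd(25, 26) = 1, exactly when 26 ∣ k.
The smallest positive such k is 26.

26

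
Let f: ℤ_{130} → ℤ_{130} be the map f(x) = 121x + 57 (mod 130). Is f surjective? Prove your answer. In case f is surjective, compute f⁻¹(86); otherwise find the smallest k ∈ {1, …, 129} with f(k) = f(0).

Since gcd(121, 130) = 1, 121 is invertible modulo 130. Euclid's algorithm: 130 = 1·121 + 9, 121 = 13·9 + 4, 9 = 2·4 + 1; back-substituting gives 1 = 101·121 − 94·130, so 121⁻¹ ≡ 101 (mod 130).
Then y ↦ 101(y − 57) is a two-sided inverse to f, so every y ∈ ℤ_{130} has a preimage.
So f is surjective.
Since f is surjective, we compute f⁻¹(86): solve 121x + 57 ≡ 86 (mod 130), i.e. 121x ≡ 29 (mod 130).
Multiplying by 121⁻¹ = 101 gives x ≡ 101·29 = 2929 = 22·130 + 69 ≡ 69 (mod 130).
Check: f(69) = 121·69 + 57 = 8406 = 64·130 + 86 ≡ 86 (mod 130).

69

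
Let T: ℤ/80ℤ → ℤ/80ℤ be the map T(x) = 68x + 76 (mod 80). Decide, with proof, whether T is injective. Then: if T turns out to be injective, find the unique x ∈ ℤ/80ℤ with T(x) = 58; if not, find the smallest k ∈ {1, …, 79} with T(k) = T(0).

Recall: T is injective if T(s) = T(t) implies s = t.
We have gcd(68, 80) = 4 > 1. Taking s = 0 and t = 20: T(0) = 76 and T(20) = 68·20 + 76 = 1436 ≡ 76 (mod 80).
So T(0) = T(20) while 0 ≠ 20, therefore T is not injective.
Since T is not injective, we find the least positive k with T(k) = T(0): this means 68k ≡ 0 (mod 80), i.e. 80 ∣ 68k. Since gcd(68, 80) = 4, dividing through by 4 this holds exactly when 20 ∣ 17k, and as gcd(17, 20) = 1, exactly when 20 ∣ k.
The smallest positive such k is 20.

20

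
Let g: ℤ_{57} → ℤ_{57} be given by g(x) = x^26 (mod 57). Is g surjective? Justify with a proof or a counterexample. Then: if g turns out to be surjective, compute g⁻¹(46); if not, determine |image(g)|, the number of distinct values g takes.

g(8): Repeated squaring mod 57: 8^1 ≡ 8, 8^2 ≡ 8² = 64 ≡ 7, 8^4 ≡ 7² = 49, 8^8 ≡ 49² = 2401 ≡ 7, 8^16 ≡ 7² = 49. Since 26 = 16 + 8 + 2, 8^26 ≡ 49·7·7: 49·7 = 343 ≡ 1, then 1·7 = 7. So 8^26 ≡ 7 (mod 57).
g(11): Repeated squaring mod 57: 11^1 ≡ 11, 11^2 ≡ 11² = 121 ≡ 7, 11^4 ≡ 7² = 49, 11^8 ≡ 49² = 2401 ≡ 7, 11^16 ≡ 7² = 49. Since 26 = 16 + 8 + 2, 11^26 ≡ 49·7·7: 49·7 = 343 ≡ 1, then 1·7 = 7. So 11^26 ≡ 7 (mod 57).
So g(8) = g(11) = 7 while 8 ≠ 11, so g is not injective.
A non-injective map from the 57-element set ℤ_{57} to itself takes at most 56 distinct values, so it cannot be surjective. Hence g is not surjective.
Since g is not surjective, we determine |image(g)|. Computing x^26 mod 57 for each x (by repeated squaring, reducing mod 57 at every step), the values g(0), g(1), …, g(56) are: 0, 1, 28, 6, 43, 4, 54, 49, 7, 36, 55, 7, 30, 16, 4, 24, 25, 28, 39, 19, 1, 9, 25, 43, 42, 16, 49, 45, 55, 55, 45, 49, 16, 42, 43, 25, 9, 1, 19, 39, 28, 25, 24, 4, 16, 30, 7, 55, 36, 7, 49, 54, 4, 43, 6, 28, 1.
The distinct values are {0, 1, 4, 6, 7, 9, 16, 19, 24, 25, 28, 30, 36, 39, 42, 43, 45, 49, 54, 55}; there are 20 of them.

20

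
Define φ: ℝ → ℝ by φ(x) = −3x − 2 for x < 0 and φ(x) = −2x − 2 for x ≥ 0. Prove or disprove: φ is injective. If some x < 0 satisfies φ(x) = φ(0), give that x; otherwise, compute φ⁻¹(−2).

0

Both pieces are strictly decreasing (slopes −3 and −2), so each is injective on its own interval.
The left piece maps (−∞, 0) onto (−2, ∞); the right piece maps [0, ∞) onto (−∞, −2].
These images are disjoint, so no value is attained by both pieces. Thus φ is injective.
Because the two images are disjoint, no x < 0 has φ(x) = φ(0), so we compute φ⁻¹(−2): −2 lies in (−∞, −2], so solve −2x − 2 = −2: x = (−2 + 2)/(−2) = 0.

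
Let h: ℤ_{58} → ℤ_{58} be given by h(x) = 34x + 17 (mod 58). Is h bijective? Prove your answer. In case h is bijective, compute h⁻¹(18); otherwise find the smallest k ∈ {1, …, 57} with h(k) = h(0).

29

We have gcd(34, 58) = 2 > 1. Taking x_1 = 0 and x_2 = 29: h(0) = 17 and h(29) = 34·29 + 17 = 1003 ≡ 17 (mod 58).
So h(0) = h(29) while 0 ≠ 29, so h is not injective, hence not bijective.
Since h is not bijective, we find the least positive k with h(k) = h(0): this means 34k ≡ 0 (mod 58), i.e. 58 ∣ 34k. Since gcd(34, 58) = 2, dividing through by 2 this holds exactly when 29 ∣ 17k, and as gcd(17, 29) = 1, exactly when 29 ∣ k.
The smallest positive such k is 29.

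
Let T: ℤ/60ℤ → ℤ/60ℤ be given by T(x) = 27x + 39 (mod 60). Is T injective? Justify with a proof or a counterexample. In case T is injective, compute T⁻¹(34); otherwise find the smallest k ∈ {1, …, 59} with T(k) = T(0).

20

Recall: T is injective when T(u) = T(v) forces u = v.
We have gcd(27, 60) = 3 > 1. Taking u = 0 and v = 20: T(0) = 39 and T(20) = 27·20 + 39 = 579 ≡ 39 (mod 60).
So T(0) = T(20) while 0 ≠ 20, so T is not injective.
Since T is not injective, we find the least positive k with T(k) = T(0): this means 27k ≡ 0 (mod 60), i.e. 60 ∣ 27k. Since gcd(27, 60) = 3, dividing through by 3 this holds exactly when 20 ∣ 9k, and as gcd(9, 20) = 1, exactly when 20 ∣ k.
The smallest positive such k is 20.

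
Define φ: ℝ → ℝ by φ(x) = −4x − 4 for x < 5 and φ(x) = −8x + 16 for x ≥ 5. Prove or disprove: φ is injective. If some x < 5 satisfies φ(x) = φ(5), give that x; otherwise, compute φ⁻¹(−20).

4

Both pieces are strictly decreasing (slopes −4 and −8), so each is injective on its own interval.
The left piece maps (−∞, 5) onto (−24, ∞); the right piece maps [5, ∞) onto (−∞, −24].
These images are disjoint, so no value is attained by both pieces. So φ is injective.
Because the two images are disjoint, no x < 5 has φ(x) = φ(5), so we compute φ⁻¹(−20): −20 lies in (−24, ∞), so solve −4x − 4 = −20: x = (−20 + 4)/(−4) = 4.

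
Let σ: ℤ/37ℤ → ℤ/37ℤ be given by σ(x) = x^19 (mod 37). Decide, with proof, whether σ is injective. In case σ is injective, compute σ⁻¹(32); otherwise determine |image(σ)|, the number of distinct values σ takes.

5

Since 37 is prime, the nonzero elements of ℤ/37ℤ form a cyclic group of order 36.
As gcd(19, 36) = 1, raising to the 19th power is a bijection on this group: if x_1^19 ≡ x_2^19 then (x_1x_2^{−1})^19 = 1, and the only element of order dividing gcd(19, 36) = 1 is 1, so x_1 = x_2.
With σ(0) = 0 this makes σ injective on all of ℤ/37ℤ, hence bijective (finite equal-size domain and codomain). In particular σ is injective.
Since σ is injective, we find the preimage of 32. The inverse of x ↦ x^19 on (ℤ/37ℤ)^× is x ↦ x^19, because 19·19 = 361 = 10·36 + 1 ≡ 1 (mod 36) and x^{36} = 1 for x ≠ 0 (Fermat). So σ⁻¹(32) = 32^19 mod 37.
Repeated squaring mod 37: 32^1 ≡ 32, 32^2 ≡ 32² = 1024 ≡ 25, 32^4 ≡ 25² = 625 ≡ 33, 32^8 ≡ 33² = 1089 ≡ 16, 32^16 ≡ 16² = 256 ≡ 34. Since 19 = 16 + 2 + 1, 32^19 ≡ 34·25·32: 34·25 = 850 ≡ 36, then 36·32 = 1152 ≡ 5. So 32^19 ≡ 5 (mod 37).
Hence σ⁻¹(32) = 5.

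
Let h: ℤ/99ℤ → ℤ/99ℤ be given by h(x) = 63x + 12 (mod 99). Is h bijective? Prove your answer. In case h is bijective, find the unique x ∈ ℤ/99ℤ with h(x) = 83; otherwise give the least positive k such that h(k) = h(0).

We have gcd(63, 99) = 9 > 1. Taking a = 0 and b = 11: h(0) = 12 and h(11) = 63·11 + 12 = 705 ≡ 12 (mod 99).
So h(0) = h(11) while 0 ≠ 11, thus h is not injective, hence not bijective.
Since h is not bijective, we find the least positive k with h(k) = h(0): this means 63k ≡ 0 (mod 99), i.e. 99 ∣ 63k. Since gcd(63, 99) = 9, dividing through by 9 this holds exactly when 11 ∣ 7k, and as gcd(7, 11) = 1, exactly when 11 ∣ k.
The smallest positive such k is 11.

11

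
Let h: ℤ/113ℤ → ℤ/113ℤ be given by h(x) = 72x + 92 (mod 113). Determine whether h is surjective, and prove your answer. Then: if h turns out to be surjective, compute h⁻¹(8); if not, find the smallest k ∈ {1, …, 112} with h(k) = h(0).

Since gcd(72, 113) = 1, 72 is invertible modulo 113. Euclid's algorithm: 113 = 1·72 + 41, 72 = 1·41 + 31, 41 = 1·31 + 10, 31 = 3·10 + 1; back-substituting gives 1 = 11·72 − 7·113, so 72⁻¹ ≡ 11 (mod 113).
Then y ↦ 11(y − 92) is a two-sided inverse to h, so every y ∈ ℤ/113ℤ has a preimage.
Hence h is surjective.
Since h is surjective, we compute h⁻¹(8): solve 72x + 92 ≡ 8 (mod 113), i.e. 72x ≡ 29 (mod 113).
Multiplying by 72⁻¹ = 11 gives x ≡ 11·29 = 319 = 2·113 + 93 ≡ 93 (mod 113).
Check: h(93) = 72·93 + 92 = 6788 = 60·113 + 8 ≡ 8 (mod 113).

93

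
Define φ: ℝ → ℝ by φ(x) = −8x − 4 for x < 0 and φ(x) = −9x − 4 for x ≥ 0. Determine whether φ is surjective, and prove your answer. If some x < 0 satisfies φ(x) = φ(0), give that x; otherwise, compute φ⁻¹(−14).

10/9

Both pieces are strictly decreasing (slopes −8 and −9), so each is injective on its own interval.
The left piece maps (−∞, 0) onto (−4, ∞); the right piece maps [0, ∞) onto (−∞, −4].
These images together cover ℝ, so φ is surjective.
Because the two images are disjoint, no x < 0 has φ(x) = φ(0), so we compute φ⁻¹(−14): −14 lies in (−∞, −4], so solve −9x − 4 = −14: x = (−14 + 4)/(−9) = 10/9.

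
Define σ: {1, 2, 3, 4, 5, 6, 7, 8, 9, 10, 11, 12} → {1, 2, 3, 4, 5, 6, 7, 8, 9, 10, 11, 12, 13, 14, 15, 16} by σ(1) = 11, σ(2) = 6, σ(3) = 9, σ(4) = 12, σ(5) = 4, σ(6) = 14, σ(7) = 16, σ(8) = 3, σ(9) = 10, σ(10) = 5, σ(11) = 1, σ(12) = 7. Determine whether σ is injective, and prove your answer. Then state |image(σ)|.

The values σ(1), …, σ(12) are 11, 6, 9, 12, 4, 14, 16, 3, 10, 5, 1, 7 — all distinct.
So σ(a) = σ(b) only when a = b, and σ is injective.
The image of σ is {1, 3, 4, 5, 6, 7, 9, 10, 11, 12, 14, 16}, which has 12 elements.

12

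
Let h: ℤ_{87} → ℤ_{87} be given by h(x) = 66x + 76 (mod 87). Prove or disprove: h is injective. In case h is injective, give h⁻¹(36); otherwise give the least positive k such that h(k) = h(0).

29

We have gcd(66, 87) = 3 > 1. Taking x_1 = 0 and x_2 = 29: h(0) = 76 and h(29) = 66·29 + 76 = 1990 ≡ 76 (mod 87).
So h(0) = h(29) while 0 ≠ 29, so h is not injective.
Since h is not injective, we find the least positive k with h(k) = h(0): this means 66k ≡ 0 (mod 87), i.e. 87 ∣ 66k. Since gcd(66, 87) = 3, dividing through by 3 this holds exactly when 29 ∣ 22k, and as gcd(22, 29) = 1, exactly when 29 ∣ k.
The smallest positive such k is 29.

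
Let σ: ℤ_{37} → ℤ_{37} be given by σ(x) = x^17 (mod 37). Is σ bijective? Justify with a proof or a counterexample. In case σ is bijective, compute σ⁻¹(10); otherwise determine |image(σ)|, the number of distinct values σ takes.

Since 37 is prime, the nonzero elements of ℤ_{37} form a cyclic group of order 36.
As gcd(17, 36) = 1, raising to the 17th power is a bijection on this group: if a^17 ≡ b^17 then (ab^{−1})^17 = 1, and the only element of order dividing gcd(17, 36) = 1 is 1, so a = b.
With σ(0) = 0 this makes σ injective on all of ℤ_{37}, hence bijective (finite equal-size domain and codomain). In particular σ is bijective.
Since σ is bijective, we find the preimage of 10. The inverse of x ↦ x^17 on (ℤ_{37})^× is x ↦ x^17, because 17·17 = 289 = 8·36 + 1 ≡ 1 (mod 36) and x^{36} = 1 for x ≠ 0 (Fermat). So σ⁻¹(10) = 10^17 mod 37.
Repeated squaring mod 37: 10^1 ≡ 10, 10^2 ≡ 10² = 100 ≡ 26, 10^4 ≡ 26² = 676 ≡ 10, 10^8 ≡ 10² = 100 ≡ 26, 10^16 ≡ 26² = 676 ≡ 10. Since 17 = 16 + 1, 10^17 ≡ 10·10: 10·10 = 100 ≡ 26. So 10^17 ≡ 26 (mod 37).
Hence σ⁻¹(10) = 26.

26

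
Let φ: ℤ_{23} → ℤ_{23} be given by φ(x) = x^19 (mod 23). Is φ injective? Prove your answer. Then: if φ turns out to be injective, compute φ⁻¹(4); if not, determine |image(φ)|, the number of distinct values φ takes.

Since 23 is prime, the nonzero elements of ℤ_{23} form a cyclic group of order 22.
As gcd(19, 22) = 1, raising to the 19th power is a bijection on this group: if a^19 ≡ b^19 then (ab^{−1})^19 = 1, and the only element of order dividing gcd(19, 22) = 1 is 1, so a = b.
With φ(0) = 0 this makes φ injective on all of ℤ_{23}, hence bijective (finite equal-size domain and codomain). In particular φ is injective.
Since φ is injective, we find the preimage of 4. The inverse of x ↦ x^19 on (ℤ_{23})^× is x ↦ x^7, because 19·7 = 133 = 6·22 + 1 ≡ 1 (mod 22) and x^{22} = 1 for x ≠ 0 (Fermat). So φ⁻¹(4) = 4^7 mod 23.
Repeated squaring mod 23: 4^1 ≡ 4, 4^2 ≡ 4² = 16, 4^4 ≡ 16² = 256 ≡ 3. Since 7 = 4 + 2 + 1, 4^7 ≡ 3·16·4: 3·16 = 48 ≡ 2, then 2·4 = 8. So 4^7 ≡ 8 (mod 23).
Hence φ⁻¹(4) = 8.

8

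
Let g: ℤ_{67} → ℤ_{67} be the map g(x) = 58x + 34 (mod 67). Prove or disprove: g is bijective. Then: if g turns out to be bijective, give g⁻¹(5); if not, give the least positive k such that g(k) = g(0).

If g(a) = g(b), then 58a ≡ 58b (mod 67). Because gcd(58, 67) = 1, we may cancel 58 to get a ≡ b (mod 67).
We now compute 58⁻¹ mod 67 explicitly. Euclid's algorithm: 67 = 1·58 + 9, 58 = 6·9 + 4, 9 = 2·4 + 1; back-substituting gives 1 = 52·58 − 45·67, so 58⁻¹ ≡ 52 (mod 67).
For any y ∈ ℤ_{67}, x = 52(y − 34) mod 67 satisfies g(x) = 58·52(y − 34) + 34 ≡ y (since 58·52 ≡ 1 mod 67). So every y has a preimage.
Thus g is bijective.
Since g is bijective, we compute g⁻¹(5): solve 58x + 34 ≡ 5 (mod 67), i.e. 58x ≡ 38 (mod 67).
Multiplying by 58⁻¹ = 52 gives x ≡ 52·38 = 1976 = 29·67 + 33 ≡ 33 (mod 67).
Check: g(33) = 58·33 + 34 = 1948 = 29·67 + 5 ≡ 5 (mod 67).

33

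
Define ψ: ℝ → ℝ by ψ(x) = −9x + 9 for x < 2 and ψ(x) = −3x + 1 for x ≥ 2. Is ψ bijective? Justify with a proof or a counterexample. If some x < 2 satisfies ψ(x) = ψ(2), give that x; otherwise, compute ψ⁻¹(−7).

14/9

Both pieces are strictly decreasing (slopes −9 and −3), so each is injective on its own interval.
The left piece maps (−∞, 2) onto (−9, ∞); the right piece maps [2, ∞) onto (−∞, −5].
These images overlap. In particular ψ(2) = −5 (right piece), and solving −9x + 9 = −5 on the left piece gives x = 14/9 < 2.
So ψ(14/9) = ψ(2) with 14/9 ≠ 2, and ψ is not injective, hence not bijective. This x = 14/9 is the requested value below 2.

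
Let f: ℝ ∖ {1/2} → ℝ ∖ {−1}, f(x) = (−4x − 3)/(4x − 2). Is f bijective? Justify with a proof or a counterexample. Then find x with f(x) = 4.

1/4

Suppose f(x_1) = f(x_2). Cross-multiplying: (−4x_1 − 3)(4x_2 − 2) = (−4x_2 − 3)(4x_1 − 2).
Expanding both sides and cancelling the symmetric terms leaves 20·(x_1 − x_2) = 0. Since 20 ≠ 0, x_1 = x_2. Thus f is injective.
For any y ≠ −1, solving y(4x − 2) = −4x − 3 for x gives a well-defined x ≠ 1/2. So f is surjective.
So f is bijective.
Solving f(x) = 4: cross-multiplying gives −4x − 3 = 4(4x − 2), which rearranges to −20x = −5, so x = 1/4.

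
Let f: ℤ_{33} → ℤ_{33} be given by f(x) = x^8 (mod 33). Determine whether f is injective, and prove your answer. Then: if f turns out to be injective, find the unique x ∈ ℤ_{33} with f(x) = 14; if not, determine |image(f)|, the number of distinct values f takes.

12

f(4): Repeated squaring mod 33: 4^1 ≡ 4, 4^2 ≡ 4² = 16, 4^4 ≡ 16² = 256 ≡ 25, 4^8 ≡ 25² = 625 ≡ 31. So 4^8 ≡ 31 (mod 33).
f(7): Repeated squaring mod 33: 7^1 ≡ 7, 7^2 ≡ 7² = 49 ≡ 16, 7^4 ≡ 16² = 256 ≡ 25, 7^8 ≡ 25² = 625 ≡ 31. So 7^8 ≡ 31 (mod 33).
So f(4) = f(7) = 31 while 4 ≠ 7, thus f is not injective.
Since f is not injective, we determine |image(f)|. Computing x^8 mod 33 for each x (by repeated squaring, reducing mod 33 at every step), the values f(0), f(1), …, f(32) are: 0, 1, 25, 27, 31, 4, 15, 31, 16, 3, 1, 22, 12, 25, 16, 9, 4, 4, 9, 16, 25, 12, 22, 1, 3, 16, 31, 15, 4, 31, 27, 25, 1.
The distinct values are {0, 1, 3, 4, 9, 12, 15, 16, 22, 25, 27, 31}; there are 12 of them.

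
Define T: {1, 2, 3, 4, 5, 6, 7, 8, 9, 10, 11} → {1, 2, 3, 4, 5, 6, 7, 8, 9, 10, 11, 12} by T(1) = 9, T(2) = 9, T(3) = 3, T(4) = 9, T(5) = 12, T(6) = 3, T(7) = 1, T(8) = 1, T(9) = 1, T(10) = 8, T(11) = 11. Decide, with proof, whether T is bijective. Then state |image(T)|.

T(1) = 9 = T(2) with 1 ≠ 2, so T is not injective, hence not bijective.
The image of T is {1, 3, 8, 9, 11, 12}, which has 6 elements.

6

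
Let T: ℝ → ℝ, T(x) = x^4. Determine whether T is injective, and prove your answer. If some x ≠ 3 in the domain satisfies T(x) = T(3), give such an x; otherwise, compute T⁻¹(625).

T(3) = 81 = (−3)^4 = T(−3) (since 4 is even), with 3 ≠ −3. So T is not injective.
For the follow-up, such an x exists: taking x = −3 ∈ ℝ gives T(−3) = 81 = T(3) with −3 ≠ 3.

-3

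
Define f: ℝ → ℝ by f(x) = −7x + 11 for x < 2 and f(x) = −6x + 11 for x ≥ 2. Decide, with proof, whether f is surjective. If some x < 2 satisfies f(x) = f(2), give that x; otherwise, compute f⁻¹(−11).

12/7

Both pieces are strictly decreasing (slopes −7 and −6), so each is injective on its own interval.
The left piece maps (−∞, 2) onto (−3, ∞); the right piece maps [2, ∞) onto (−∞, −1].
The union (−3, ∞) ∪ (−∞, −1] covers ℝ, so f is surjective.
For the follow-up: the images overlap, so an x < 2 with f(x) = f(2) exists. f(2) = −1; solving −7x + 11 = −1 for x < 2 gives x = (−1 − 11)/(−7) = 12/7.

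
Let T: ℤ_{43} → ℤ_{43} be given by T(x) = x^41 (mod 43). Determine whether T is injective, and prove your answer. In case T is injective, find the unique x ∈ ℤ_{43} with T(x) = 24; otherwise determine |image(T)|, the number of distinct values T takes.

Since 43 is prime, the nonzero elements of ℤ_{43} form a cyclic group of order 42.
As gcd(41, 42) = 1, raising to the 41st power is a bijection on this group: if s^41 ≡ t^41 then (st^{−1})^41 = 1, and the only element of order dividing gcd(41, 42) = 1 is 1, so s = t.
With T(0) = 0 this makes T injective on all of ℤ_{43}, hence bijective (finite equal-size domain and codomain). In particular T is injective.
Since T is injective, we find the preimage of 24. The inverse of x ↦ x^41 on (ℤ_{43})^× is x ↦ x^41, because 41·41 = 1681 = 40·42 + 1 ≡ 1 (mod 42) and x^{42} = 1 for x ≠ 0 (Fermat). So T⁻¹(24) = 24^41 mod 43.
Repeated squaring mod 43: 24^1 ≡ 24, 24^2 ≡ 24² = 576 ≡ 17, 24^4 ≡ 17² = 289 ≡ 31, 24^8 ≡ 31² = 961 ≡ 15, 24^16 ≡ 15² = 225 ≡ 10, 24^32 ≡ 10² = 100 ≡ 14. Since 41 = 32 + 8 + 1, 24^41 ≡ 14·15·24: 14·15 = 210 ≡ 38, then 38·24 = 912 ≡ 9. So 24^41 ≡ 9 (mod 43).
Hence T⁻¹(24) = 9.

9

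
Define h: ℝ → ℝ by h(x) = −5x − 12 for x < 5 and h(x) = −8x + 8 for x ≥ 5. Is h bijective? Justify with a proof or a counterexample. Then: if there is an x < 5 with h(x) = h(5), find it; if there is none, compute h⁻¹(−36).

Both pieces are strictly decreasing (slopes −5 and −8), so each is injective on its own interval.
The left piece maps (−∞, 5) onto (−37, ∞); the right piece maps [5, ∞) onto (−∞, −32].
These images overlap. In particular h(5) = −32 (right piece), and solving −5x − 12 = −32 on the left piece gives x = 4 < 5.
So h(4) = h(5) with 4 ≠ 5, and h is not injective, hence not bijective. This x = 4 is the requested value below 5.

4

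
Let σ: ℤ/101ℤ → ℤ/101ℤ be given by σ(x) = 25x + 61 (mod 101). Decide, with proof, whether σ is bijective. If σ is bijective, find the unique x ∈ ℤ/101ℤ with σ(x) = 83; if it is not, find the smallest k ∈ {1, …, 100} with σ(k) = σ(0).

13

Suppose σ(s) = σ(t) in ℤ/101ℤ. Then 25s + 61 ≡ 25t + 61 (mod 101), thus 25(s − t) ≡ 0 (mod 101).
Since gcd(25, 101) = 1, 25 is invertible modulo 101, thus s − t ≡ 0 (mod 101), i.e. s = t.
We now compute 25⁻¹ mod 101 explicitly. Euclid's algorithm: 101 = 4·25 + 1; back-substituting gives 1 = 97·25 − 24·101, so 25⁻¹ ≡ 97 (mod 101).
For any y ∈ ℤ/101ℤ, x = 97(y − 61) mod 101 satisfies σ(x) = 25·97(y − 61) + 61 ≡ y (since 25·97 ≡ 1 mod 101). So every y has a preimage.
Hence σ is bijective.
Since σ is bijective, we compute σ⁻¹(83): solve 25x + 61 ≡ 83 (mod 101), i.e. 25x ≡ 22 (mod 101).
Multiplying by 25⁻¹ = 97 gives x ≡ 97·22 = 2134 = 21·101 + 13 ≡ 13 (mod 101).
Check: σ(13) = 25·13 + 61 = 386 = 3·101 + 83 ≡ 83 (mod 101).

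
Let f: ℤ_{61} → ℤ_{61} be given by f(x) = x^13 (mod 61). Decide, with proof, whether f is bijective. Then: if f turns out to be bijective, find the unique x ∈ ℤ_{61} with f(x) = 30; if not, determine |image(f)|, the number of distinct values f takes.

51

Since 61 is prime, the nonzero elements of ℤ_{61} form a cyclic group of order 60.
As gcd(13, 60) = 1, raising to the 13th power is a bijection on this group: if u^13 ≡ v^13 then (uv^{−1})^13 = 1, and the only element of order dividing gcd(13, 60) = 1 is 1, so u = v.
With f(0) = 0 this makes f injective on all of ℤ_{61}, hence bijective (finite equal-size domain and codomain). In particular f is bijective.
Since f is bijective, we find the preimage of 30. The inverse of x ↦ x^13 on (ℤ_{61})^× is x ↦ x^37, because 13·37 = 481 = 8·60 + 1 ≡ 1 (mod 60) and x^{60} = 1 for x ≠ 0 (Fermat). So f⁻¹(30) = 30^37 mod 61.
Repeated squaring mod 61: 30^1 ≡ 30, 30^2 ≡ 30² = 900 ≡ 46, 30^4 ≡ 46² = 2116 ≡ 42, 30^8 ≡ 42² = 1764 ≡ 56, 30^16 ≡ 56² = 3136 ≡ 25, 30^32 ≡ 25² = 625 ≡ 15. Since 37 = 32 + 4 + 1, 30^37 ≡ 15·42·30: 15·42 = 630 ≡ 20, then 20·30 = 600 ≡ 51. So 30^37 ≡ 51 (mod 61).
Hence f⁻¹(30) = 51.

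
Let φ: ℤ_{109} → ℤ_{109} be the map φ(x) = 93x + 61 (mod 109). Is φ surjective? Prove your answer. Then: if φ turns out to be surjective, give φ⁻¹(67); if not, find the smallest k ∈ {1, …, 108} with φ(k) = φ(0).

Since gcd(93, 109) = 1, 93 is invertible modulo 109. Euclid's algorithm: 109 = 1·93 + 16, 93 = 5·16 + 13, 16 = 1·13 + 3, 13 = 4·3 + 1; back-substituting gives 1 = 34·93 − 29·109, so 93⁻¹ ≡ 34 (mod 109).
For any y ∈ ℤ_{109}, x = 34(y − 61) mod 109 satisfies φ(x) = 93·34(y − 61) + 61 ≡ y (since 93·34 ≡ 1 mod 109). So every y has a preimage.
Hence φ is surjective.
Since φ is surjective, we find φ⁻¹(67): we need 93x ≡ 67 − 61 ≡ 6 (mod 109). Using 93⁻¹ = 34: x ≡ 34·6 = 204 = 1·109 + 95, so x = 95.
Check: φ(95) = 93·95 + 61 = 8896 = 81·109 + 67 ≡ 67 (mod 109).

95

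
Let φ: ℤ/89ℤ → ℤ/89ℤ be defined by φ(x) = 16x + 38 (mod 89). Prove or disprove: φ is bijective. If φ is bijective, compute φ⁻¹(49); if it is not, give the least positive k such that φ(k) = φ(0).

By definition, injectivity means: for all s, t in the domain, φ(s) = φ(t) implies s = t.
Suppose φ(s) = φ(t) in ℤ/89ℤ. Then 16s + 38 ≡ 16t + 38 (mod 89), hence 16(s − t) ≡ 0 (mod 89).
Since gcd(16, 89) = 1, 16 is invertible modulo 89, so s − t ≡ 0 (mod 89), i.e. s = t.
We now compute 16⁻¹ mod 89 explicitly. Euclid's algorithm: 89 = 5·16 + 9, 16 = 1·9 + 7, 9 = 1·7 + 2, 7 = 3·2 + 1; back-substituting gives 1 = 39·16 − 7·89, so 16⁻¹ ≡ 39 (mod 89).
Then y ↦ 39(y − 38) is a two-sided inverse to φ, so every y ∈ ℤ/89ℤ has a preimage.
Thus φ is bijective.
Since φ is bijective, we compute φ⁻¹(49): solve 16x + 38 ≡ 49 (mod 89), i.e. 16x ≡ 11 (mod 89).
Multiplying by 16⁻¹ = 39 gives x ≡ 39·11 = 429 = 4·89 + 73 ≡ 73 (mod 89).
Check: φ(73) = 16·73 + 38 = 1206 = 13·89 + 49 ≡ 49 (mod 89).

73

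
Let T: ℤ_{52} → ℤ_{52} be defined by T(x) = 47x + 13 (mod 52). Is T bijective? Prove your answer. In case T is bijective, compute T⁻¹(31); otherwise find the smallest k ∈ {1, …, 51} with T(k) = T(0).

If T(u) = T(v), then 47u ≡ 47v (mod 52). Because gcd(47, 52) = 1, we may cancel 47 to get u ≡ v (mod 52).
We now compute 47⁻¹ mod 52 explicitly. Euclid's algorithm: 52 = 1·47 + 5, 47 = 9·5 + 2, 5 = 2·2 + 1; back-substituting gives 1 = 31·47 − 28·52, so 47⁻¹ ≡ 31 (mod 52).
For any y ∈ ℤ_{52}, x = 31(y − 13) mod 52 satisfies T(x) = 47·31(y − 13) + 13 ≡ y (since 47·31 ≡ 1 mod 52). So every y has a preimage.
Thus T is bijective.
Since T is bijective, we compute T⁻¹(31): solve 47x + 13 ≡ 31 (mod 52), i.e. 47x ≡ 18 (mod 52).
Multiplying by 47⁻¹ = 31 gives x ≡ 31·18 = 558 = 10·52 + 38 ≡ 38 (mod 52).
Check: T(38) = 47·38 + 13 = 1799 = 34·52 + 31 ≡ 31 (mod 52).

38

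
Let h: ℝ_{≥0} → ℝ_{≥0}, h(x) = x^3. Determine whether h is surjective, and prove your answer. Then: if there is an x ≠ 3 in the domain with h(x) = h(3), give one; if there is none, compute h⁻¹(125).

For any y ∈ ℝ_{≥0}, x = y^{1/3} ∈ ℝ_{≥0} gives h(x) = y, so h is surjective.
Since x ↦ x^3 is strictly increasing on ℝ_{≥0}, it is injective there, so no x ≠ 3 in the domain has h(x) = h(3). We therefore compute h⁻¹(125) = 125^{1/3} = 5 (indeed 5^3 = 125).

5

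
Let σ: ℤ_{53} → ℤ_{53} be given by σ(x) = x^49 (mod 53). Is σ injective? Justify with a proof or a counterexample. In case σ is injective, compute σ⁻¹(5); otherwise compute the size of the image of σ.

12

Since 53 is prime, the nonzero elements of ℤ_{53} form a cyclic group of order 52.
As gcd(49, 52) = 1, raising to the 49th power is a bijection on this group: if x_1^49 ≡ x_2^49 then (x_1x_2^{−1})^49 = 1, and the only element of order dividing gcd(49, 52) = 1 is 1, so x_1 = x_2.
With σ(0) = 0 this makes σ injective on all of ℤ_{53}, hence bijective (finite equal-size domain and codomain). In particular σ is injective.
Since σ is injective, we find the preimage of 5. The inverse of x ↦ x^49 on (ℤ_{53})^× is x ↦ x^17, because 49·17 = 833 = 16·52 + 1 ≡ 1 (mod 52) and x^{52} = 1 for x ≠ 0 (Fermat). So σ⁻¹(5) = 5^17 mod 53.
Repeated squaring mod 53: 5^1 ≡ 5, 5^2 ≡ 5² = 25, 5^4 ≡ 25² = 625 ≡ 42, 5^8 ≡ 42² = 1764 ≡ 15, 5^16 ≡ 15² = 225 ≡ 13. Since 17 = 16 + 1, 5^17 ≡ 13·5: 13·5 = 65 ≡ 12. So 5^17 ≡ 12 (mod 53).
Hence σ⁻¹(5) = 12.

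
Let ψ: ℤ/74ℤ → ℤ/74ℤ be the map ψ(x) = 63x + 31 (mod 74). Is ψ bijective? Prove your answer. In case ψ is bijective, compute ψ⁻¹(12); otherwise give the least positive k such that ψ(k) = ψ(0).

69

Recall: ψ is injective when ψ(a) = ψ(b) forces a = b.
Suppose ψ(a) = ψ(b) in ℤ/74ℤ. Then 63a + 31 ≡ 63b + 31 (mod 74), so 63(a − b) ≡ 0 (mod 74).
Since gcd(63, 74) = 1, 63 is invertible modulo 74, so a − b ≡ 0 (mod 74), i.e. a = b.
We now compute 63⁻¹ mod 74 explicitly. Euclid's algorithm: 74 = 1·63 + 11, 63 = 5·11 + 8, 11 = 1·8 + 3, 8 = 2·3 + 2, 3 = 1·2 + 1; back-substituting gives 1 = 47·63 − 40·74, so 63⁻¹ ≡ 47 (mod 74).
For any y ∈ ℤ/74ℤ, x = 47(y − 31) mod 74 satisfies ψ(x) = 63·47(y − 31) + 31 ≡ y (since 63·47 ≡ 1 mod 74). So every y has a preimage.
Thus ψ is bijective.
Since ψ is bijective, we compute ψ⁻¹(12): solve 63x + 31 ≡ 12 (mod 74), i.e. 63x ≡ 55 (mod 74).
Multiplying by 63⁻¹ = 47 gives x ≡ 47·55 = 2585 = 34·74 + 69 ≡ 69 (mod 74).
Check: ψ(69) = 63·69 + 31 = 4378 = 59·74 + 12 ≡ 12 (mod 74).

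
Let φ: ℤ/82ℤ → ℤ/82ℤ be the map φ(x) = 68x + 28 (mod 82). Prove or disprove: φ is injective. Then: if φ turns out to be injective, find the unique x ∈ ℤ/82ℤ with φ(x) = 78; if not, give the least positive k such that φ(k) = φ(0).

41

By definition, φ is injective if φ(s) = φ(t) implies s = t.
We have gcd(68, 82) = 2 > 1. Taking s = 0 and t = 41: φ(0) = 28 and φ(41) = 68·41 + 28 = 2816 ≡ 28 (mod 82).
So φ(0) = φ(41) while 0 ≠ 41, therefore φ is not injective.
Since φ is not injective, we find the least positive k with φ(k) = φ(0): this means 68k ≡ 0 (mod 82), i.e. 82 ∣ 68k. Since gcd(68, 82) = 2, dividing through by 2 this holds exactly when 41 ∣ 34k, and as gcd(34, 41) = 1, exactly when 41 ∣ k.
The smallest positive such k is 41.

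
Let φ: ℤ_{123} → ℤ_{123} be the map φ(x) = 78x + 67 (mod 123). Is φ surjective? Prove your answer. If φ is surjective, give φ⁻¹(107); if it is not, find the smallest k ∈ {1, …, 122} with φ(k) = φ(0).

Since gcd(78, 123) = 3, we have 78x ≡ 0 (mod 3) for all x, so φ(x) ≡ 1 (mod 3).
But 0 ≢ 1 (mod 3), so 0 ∈ ℤ_{123} has no preimage. Therefore φ is not surjective.
Since φ is not surjective, we find the least positive k with φ(k) = φ(0): this means 78k ≡ 0 (mod 123), i.e. 123 ∣ 78k. Since gcd(78, 123) = 3, dividing through by 3 this holds exactly when 41 ∣ 26k, and as gcd(26, 41) = 1, exactly when 41 ∣ k.
The smallest positive such k is 41.

41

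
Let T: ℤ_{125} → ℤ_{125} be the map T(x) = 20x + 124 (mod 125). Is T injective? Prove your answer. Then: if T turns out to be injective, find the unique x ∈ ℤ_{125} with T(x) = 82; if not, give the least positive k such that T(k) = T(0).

25

We have gcd(20, 125) = 5 > 1. Taking x_1 = 0 and x_2 = 25: T(0) = 124 and T(25) = 20·25 + 124 = 624 ≡ 124 (mod 125).
So T(0) = T(25) while 0 ≠ 25, so T is not injective.
Since T is not injective, we find the least positive k with T(k) = T(0): this means 20k ≡ 0 (mod 125), i.e. 125 ∣ 20k. Since gcd(20, 125) = 5, dividing through by 5 this holds exactly when 25 ∣ 4k, and as gcd(4, 25) = 1, exactly when 25 ∣ k.
The smallest positive such k is 25.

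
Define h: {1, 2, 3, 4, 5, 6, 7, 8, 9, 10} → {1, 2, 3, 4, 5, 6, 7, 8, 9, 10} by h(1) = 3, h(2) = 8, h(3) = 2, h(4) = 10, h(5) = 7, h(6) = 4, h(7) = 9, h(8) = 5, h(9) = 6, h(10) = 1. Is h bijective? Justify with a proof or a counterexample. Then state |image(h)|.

10

The values 3, 8, 2, 10, 7, 4, 9, 5, 6, 1 are a permutation of {1, 2, 3, 4, 5, 6, 7, 8, 9, 10}: each element appears exactly once.
So h is injective and surjective, hence bijective.
The image of h is {1, 2, 3, 4, 5, 6, 7, 8, 9, 10}, which has 10 elements.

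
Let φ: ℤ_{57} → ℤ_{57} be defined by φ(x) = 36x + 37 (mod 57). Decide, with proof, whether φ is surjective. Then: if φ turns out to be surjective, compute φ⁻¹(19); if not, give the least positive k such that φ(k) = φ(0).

Since gcd(36, 57) = 3, we have 36x ≡ 0 (mod 3) for all x, so φ(x) ≡ 1 (mod 3).
But 0 ≢ 1 (mod 3), so 0 ∈ ℤ_{57} has no preimage. So φ is not surjective.
Since φ is not surjective, we find the least positive k with φ(k) = φ(0): this means 36k ≡ 0 (mod 57), i.e. 57 ∣ 36k. Since gcd(36, 57) = 3, dividing through by 3 this holds exactly when 19 ∣ 12k, and as gcd(12, 19) = 1, exactly when 19 ∣ k.
The smallest positive such k is 19.

19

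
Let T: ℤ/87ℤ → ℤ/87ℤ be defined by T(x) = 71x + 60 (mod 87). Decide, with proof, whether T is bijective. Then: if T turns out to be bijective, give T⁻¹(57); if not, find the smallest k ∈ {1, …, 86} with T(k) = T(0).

60

If T(s) = T(t), then 71s ≡ 71t (mod 87). Because gcd(71, 87) = 1, we may cancel 71 to get s ≡ t (mod 87).
We now compute 71⁻¹ mod 87 explicitly. Euclid's algorithm: 87 = 1·71 + 16, 71 = 4·16 + 7, 16 = 2·7 + 2, 7 = 3·2 + 1; back-substituting gives 1 = 38·71 − 31·87, so 71⁻¹ ≡ 38 (mod 87).
For any y ∈ ℤ/87ℤ, x = 38(y − 60) mod 87 satisfies T(x) = 71·38(y − 60) + 60 ≡ y (since 71·38 ≡ 1 mod 87). So every y has a preimage.
Therefore T is bijective.
Since T is bijective, we find T⁻¹(57): we need 71x ≡ 57 − 60 ≡ 84 (mod 87). Using 71⁻¹ = 38: x ≡ 38·84 = 3192 = 36·87 + 60, so x = 60.
Check: T(60) = 71·60 + 60 = 4320 = 49·87 + 57 ≡ 57 (mod 87).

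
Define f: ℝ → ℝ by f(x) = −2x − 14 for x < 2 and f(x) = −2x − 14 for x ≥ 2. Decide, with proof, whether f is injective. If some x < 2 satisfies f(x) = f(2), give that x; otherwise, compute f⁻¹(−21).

Both pieces are strictly decreasing (slopes −2 and −2), so each is injective on its own interval.
The left piece maps (−∞, 2) onto (−18, ∞); the right piece maps [2, ∞) onto (−∞, −18].
These images are disjoint, so no value is attained by both pieces. Therefore f is injective.
Because the two images are disjoint, no x < 2 has f(x) = f(2), so we compute f⁻¹(−21): −21 lies in (−∞, −18], so solve −2x − 14 = −21: x = (−21 + 14)/(−2) = 7/2.

7/2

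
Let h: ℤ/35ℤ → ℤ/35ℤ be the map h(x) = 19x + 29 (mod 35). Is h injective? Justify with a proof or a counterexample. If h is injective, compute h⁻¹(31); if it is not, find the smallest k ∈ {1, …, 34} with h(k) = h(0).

13

Recall that injectivity means: for all s, t in the domain, h(s) = h(t) implies s = t.
If h(s) = h(t), then 19s ≡ 19t (mod 35). Because gcd(19, 35) = 1, we may cancel 19 to get s ≡ t (mod 35).
Therefore h is injective.
We now compute 19⁻¹ mod 35 explicitly. Euclid's algorithm: 35 = 1·19 + 16, 19 = 1·16 + 3, 16 = 5·3 + 1; back-substituting gives 1 = 24·19 − 13·35, so 19⁻¹ ≡ 24 (mod 35).
Since h is injective, we find h⁻¹(31): we need 19x ≡ 31 − 29 ≡ 2 (mod 35). Using 19⁻¹ = 24: x ≡ 24·2 = 48 = 1·35 + 13, so x = 13.
Check: h(13) = 19·13 + 29 = 276 = 7·35 + 31 ≡ 31 (mod 35).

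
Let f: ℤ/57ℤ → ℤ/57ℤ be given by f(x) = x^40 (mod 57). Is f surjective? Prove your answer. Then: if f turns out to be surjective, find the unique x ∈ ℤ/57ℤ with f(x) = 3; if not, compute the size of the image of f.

f(8): Repeated squaring mod 57: 8^1 ≡ 8, 8^2 ≡ 8² = 64 ≡ 7, 8^4 ≡ 7² = 49, 8^8 ≡ 49² = 2401 ≡ 7, 8^16 ≡ 7² = 49, 8^32 ≡ 49² = 2401 ≡ 7. Since 40 = 32 + 8, 8^40 ≡ 7·7: 7·7 = 49. So 8^40 ≡ 49 (mod 57).
f(11): Repeated squaring mod 57: 11^1 ≡ 11, 11^2 ≡ 11² = 121 ≡ 7, 11^4 ≡ 7² = 49, 11^8 ≡ 49² = 2401 ≡ 7, 11^16 ≡ 7² = 49, 11^32 ≡ 49² = 2401 ≡ 7. Since 40 = 32 + 8, 11^40 ≡ 7·7: 7·7 = 49. So 11^40 ≡ 49 (mod 57).
So f(8) = f(11) = 49 while 8 ≠ 11, therefore f is not injective.
A non-injective map from the 57-element set ℤ/57ℤ to itself takes at most 56 distinct values, so it cannot be surjective. Hence f is not surjective.
Since f is not surjective, we determine |image(f)|. Computing x^40 mod 57 for each x (by repeated squaring, reducing mod 57 at every step), the values f(0), f(1), …, f(56) are: 0, 1, 16, 24, 28, 55, 42, 7, 49, 6, 25, 49, 45, 4, 55, 9, 43, 16, 39, 19, 1, 54, 43, 28, 36, 4, 7, 30, 25, 25, 30, 7, 4, 36, 28, 43, 54, 1, 19, 39, 16, 43, 9, 55, 4, 45, 49, 25, 6, 49, 7, 42, 55, 28, 24, 16, 1.
The distinct values are {0, 1, 4, 6, 7, 9, 16, 19, 24, 25, 28, 30, 36, 39, 42, 43, 45, 49, 54, 55}; there are 20 of them.

20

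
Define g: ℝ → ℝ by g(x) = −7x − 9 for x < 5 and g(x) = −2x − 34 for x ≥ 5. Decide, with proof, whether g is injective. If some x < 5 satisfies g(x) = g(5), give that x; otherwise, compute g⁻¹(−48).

7

Both pieces are strictly decreasing (slopes −7 and −2), so each is injective on its own interval.
The left piece maps (−∞, 5) onto (−44, ∞); the right piece maps [5, ∞) onto (−∞, −44].
These images are disjoint, so no value is attained by both pieces. Therefore g is injective.
Because the two images are disjoint, no x < 5 has g(x) = g(5), so we compute g⁻¹(−48): −48 lies in (−∞, −44], so solve −2x − 34 = −48: x = (−48 + 34)/(−2) = 7.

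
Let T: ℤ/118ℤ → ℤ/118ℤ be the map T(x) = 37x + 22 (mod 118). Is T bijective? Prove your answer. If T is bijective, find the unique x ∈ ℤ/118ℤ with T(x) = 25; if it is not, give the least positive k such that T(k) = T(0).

Suppose T(s) = T(t) in ℤ/118ℤ. Then 37s + 22 ≡ 37t + 22 (mod 118), so 37(s − t) ≡ 0 (mod 118).
Since gcd(37, 118) = 1, 37 is invertible modulo 118, thus s − t ≡ 0 (mod 118), i.e. s = t.
We now compute 37⁻¹ mod 118 explicitly. Euclid's algorithm: 118 = 3·37 + 7, 37 = 5·7 + 2, 7 = 3·2 + 1; back-substituting gives 1 = 67·37 − 21·118, so 37⁻¹ ≡ 67 (mod 118).
For any y ∈ ℤ/118ℤ, x = 67(y − 22) mod 118 satisfies T(x) = 37·67(y − 22) + 22 ≡ y (since 37·67 ≡ 1 mod 118). So every y has a preimage.
So T is bijective.
Since T is bijective, we compute T⁻¹(25): solve 37x + 22 ≡ 25 (mod 118), i.e. 37x ≡ 3 (mod 118).
Multiplying by 37⁻¹ = 67 gives x ≡ 67·3 = 201 = 1·118 + 83 ≡ 83 (mod 118).
Check: T(83) = 37·83 + 22 = 3093 = 26·118 + 25 ≡ 25 (mod 118).

83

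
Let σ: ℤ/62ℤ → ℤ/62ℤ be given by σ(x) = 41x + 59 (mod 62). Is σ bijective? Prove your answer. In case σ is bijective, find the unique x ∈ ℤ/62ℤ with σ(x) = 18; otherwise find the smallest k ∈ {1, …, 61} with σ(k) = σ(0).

Recall: injectivity means: for all x_1, x_2 in the domain, σ(x_1) = σ(x_2) implies x_1 = x_2.
If σ(x_1) = σ(x_2), then 41x_1 ≡ 41x_2 (mod 62). Because gcd(41, 62) = 1, we may cancel 41 to get x_1 ≡ x_2 (mod 62).
We now compute 41⁻¹ mod 62 explicitly. Euclid's algorithm: 62 = 1·41 + 21, 41 = 1·21 + 20, 21 = 1·20 + 1; back-substituting gives 1 = 59·41 − 39·62, so 41⁻¹ ≡ 59 (mod 62).
Then y ↦ 59(y − 59) is a two-sided inverse to σ, so every y ∈ ℤ/62ℤ has a preimage.
Hence σ is bijective.
Since σ is bijective, we compute σ⁻¹(18): solve 41x + 59 ≡ 18 (mod 62), i.e. 41x ≡ 21 (mod 62).
Multiplying by 41⁻¹ = 59 gives x ≡ 59·21 = 1239 = 19·62 + 61 ≡ 61 (mod 62).
Check: σ(61) = 41·61 + 59 = 2560 = 41·62 + 18 ≡ 18 (mod 62).

61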